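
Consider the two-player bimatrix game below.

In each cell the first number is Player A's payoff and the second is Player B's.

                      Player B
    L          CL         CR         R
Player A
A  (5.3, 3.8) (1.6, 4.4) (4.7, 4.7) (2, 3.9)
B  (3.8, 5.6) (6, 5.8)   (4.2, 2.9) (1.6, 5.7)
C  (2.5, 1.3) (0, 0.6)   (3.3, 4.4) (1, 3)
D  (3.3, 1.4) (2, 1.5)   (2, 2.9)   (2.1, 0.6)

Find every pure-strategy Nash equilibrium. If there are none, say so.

Player A against L: payoffs 5.3, 3.8, 2.5, 3.3 → best response A.
Player A against CL: payoffs 1.6, 6, 0, 2 → best response B.
Player A against CR: payoffs 4.7, 4.2, 3.3, 2 → best response A.
Player A against R: payoffs 2, 1.6, 1, 2.1 → best response D.
Player B against A: payoffs 3.8, 4.4, 4.7, 3.9 → best response CR.
Player B against B: payoffs 5.6, 5.8, 2.9, 5.7 → best response CL.
Player B against C: payoffs 1.3, 0.6, 4.4, 3 → best response CR.
Player B against D: payoffs 1.4, 1.5, 2.9, 0.6 → best response CR.
Mutual best responses: (A, CR); (B, CL).

(A, CR) and (B, CL)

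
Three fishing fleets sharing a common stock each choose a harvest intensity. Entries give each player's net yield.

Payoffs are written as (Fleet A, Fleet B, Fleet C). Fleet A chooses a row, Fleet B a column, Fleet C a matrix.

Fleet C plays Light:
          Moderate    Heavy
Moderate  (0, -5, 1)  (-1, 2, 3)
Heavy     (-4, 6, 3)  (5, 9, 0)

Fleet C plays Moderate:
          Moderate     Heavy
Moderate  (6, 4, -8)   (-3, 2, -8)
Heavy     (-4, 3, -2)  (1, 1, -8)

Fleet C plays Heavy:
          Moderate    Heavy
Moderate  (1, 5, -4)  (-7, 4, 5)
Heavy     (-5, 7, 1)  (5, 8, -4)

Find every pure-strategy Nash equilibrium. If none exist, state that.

(Moderate, Moderate, Light): Fleet B can switch to Heavy (-5 → 2). Not NE.
(Moderate, Moderate, Moderate): Fleet C can switch to Light (-8 → 1). Not NE.
(Moderate, Moderate, Heavy): Fleet C can switch to Light (-4 → 1). Not NE.
(Moderate, Heavy, Light): Fleet A can switch to Heavy (-1 → 5). Not NE.
(Moderate, Heavy, Moderate): Fleet A can switch to Heavy (-3 → 1). Not NE.
(Moderate, Heavy, Heavy): Fleet A can switch to Heavy (-7 → 5). Not NE.
(Heavy, Moderate, Light): Fleet A can switch to Moderate (-4 → 0). Not NE.
(Heavy, Moderate, Moderate): Fleet A can switch to Moderate (-4 → 6). Not NE.
(Heavy, Moderate, Heavy): Fleet A can switch to Moderate (-5 → 1). Not NE.
(Heavy, Heavy, Light): Fleet A gets 5, best alternative -1; Fleet B gets 9, best alternative 6; Fleet C gets 0, best alternative -4. No profitable deviation — NE.
(Heavy, Heavy, Moderate): Fleet B can switch to Moderate (1 → 3). Not NE.
(The remaining 1 profile has a profitable deviation by the same check.)

(Heavy, Heavy, Light)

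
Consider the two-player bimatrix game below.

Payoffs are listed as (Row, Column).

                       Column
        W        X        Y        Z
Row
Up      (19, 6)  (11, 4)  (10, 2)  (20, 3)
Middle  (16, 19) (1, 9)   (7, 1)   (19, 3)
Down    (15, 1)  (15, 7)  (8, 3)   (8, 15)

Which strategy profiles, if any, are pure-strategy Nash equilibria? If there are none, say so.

Row against W: payoffs 19, 16, 15 → best response Up.
Row against X: payoffs 11, 1, 15 → best response Down.
Row against Y: payoffs 10, 7, 8 → best response Up.
Row against Z: payoffs 20, 19, 8 → best response Up.
Column against Up: payoffs 6, 4, 2, 3 → best response W.
Column against Middle: payoffs 19, 9, 1, 3 → best response W.
Column against Down: payoffs 1, 7, 3, 15 → best response Z.
Mutual best responses: (Up, W).

Pure NE: (Up, W)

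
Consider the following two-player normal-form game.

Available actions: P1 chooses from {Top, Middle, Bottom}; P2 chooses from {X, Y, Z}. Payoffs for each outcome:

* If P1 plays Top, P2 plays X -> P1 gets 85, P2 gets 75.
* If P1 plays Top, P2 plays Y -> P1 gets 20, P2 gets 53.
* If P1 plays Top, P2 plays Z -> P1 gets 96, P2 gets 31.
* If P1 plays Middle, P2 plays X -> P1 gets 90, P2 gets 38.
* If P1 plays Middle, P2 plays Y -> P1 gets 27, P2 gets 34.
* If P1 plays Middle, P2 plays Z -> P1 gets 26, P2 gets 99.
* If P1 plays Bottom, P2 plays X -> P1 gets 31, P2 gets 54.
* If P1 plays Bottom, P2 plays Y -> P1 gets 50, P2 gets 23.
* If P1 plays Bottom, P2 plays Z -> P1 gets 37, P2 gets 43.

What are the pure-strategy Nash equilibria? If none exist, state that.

(Top, X): P1 can switch to Middle (85 → 90). Not NE.
(Top, Y): P1 can switch to Middle (20 → 27). Not NE.
(Top, Z): P2 can switch to X (31 → 75). Not NE.
(Middle, X): P2 can switch to Z (38 → 99). Not NE.
(Middle, Y): P1 can switch to Bottom (27 → 50). Not NE.
(Middle, Z): P1 can switch to Top (26 → 96). Not NE.
(Bottom, X): P1 can switch to Top (31 → 85). Not NE.
(Bottom, Y): P2 can switch to X (23 → 54). Not NE.
(Bottom, Z): P1 can switch to Top (37 → 96). Not NE.

No pure-strategy Nash equilibrium.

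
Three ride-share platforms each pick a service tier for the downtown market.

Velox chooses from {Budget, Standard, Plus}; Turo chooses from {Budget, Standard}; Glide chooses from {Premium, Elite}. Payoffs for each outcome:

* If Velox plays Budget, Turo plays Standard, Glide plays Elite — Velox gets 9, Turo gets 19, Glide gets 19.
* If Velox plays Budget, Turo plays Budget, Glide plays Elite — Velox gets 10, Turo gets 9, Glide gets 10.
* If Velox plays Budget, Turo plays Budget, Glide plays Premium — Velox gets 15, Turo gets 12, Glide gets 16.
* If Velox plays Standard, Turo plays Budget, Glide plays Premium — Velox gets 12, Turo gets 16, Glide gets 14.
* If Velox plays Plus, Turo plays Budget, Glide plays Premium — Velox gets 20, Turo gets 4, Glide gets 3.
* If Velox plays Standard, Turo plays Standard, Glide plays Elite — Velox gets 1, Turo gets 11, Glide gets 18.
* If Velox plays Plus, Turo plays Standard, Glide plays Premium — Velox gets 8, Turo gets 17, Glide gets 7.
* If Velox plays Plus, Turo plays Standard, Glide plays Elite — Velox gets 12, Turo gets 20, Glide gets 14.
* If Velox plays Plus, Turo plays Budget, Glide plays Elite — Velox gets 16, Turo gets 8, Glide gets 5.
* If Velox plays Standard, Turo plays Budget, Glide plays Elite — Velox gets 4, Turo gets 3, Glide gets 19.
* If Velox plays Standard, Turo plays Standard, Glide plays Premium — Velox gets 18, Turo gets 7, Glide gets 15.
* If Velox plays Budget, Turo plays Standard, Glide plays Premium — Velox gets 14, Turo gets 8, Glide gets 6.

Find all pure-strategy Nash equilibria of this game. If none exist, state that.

Velox against (Budget, Premium): payoffs 15, 12, 20 → best response Plus.
Velox against (Budget, Elite): payoffs 10, 4, 16 → best response Plus.
Velox against (Standard, Premium): payoffs 14, 18, 8 → best response Standard.
Velox against (Standard, Elite): payoffs 9, 1, 12 → best response Plus.
Turo against (Budget, Premium): payoffs 12, 8 → best response Budget.
Turo against (Budget, Elite): payoffs 9, 19 → best response Standard.
Turo against (Standard, Premium): payoffs 16, 7 → best response Budget.
Turo against (Standard, Elite): payoffs 3, 11 → best response Standard.
Turo against (Plus, Premium): payoffs 4, 17 → best response Standard.
Turo against (Plus, Elite): payoffs 8, 20 → best response Standard.
Glide against (Budget, Budget): payoffs 16, 10 → best response Premium.
Glide against (Budget, Standard): payoffs 6, 19 → best response Elite.
Glide against (Standard, Budget): payoffs 14, 19 → best response Elite.
Glide against (Standard, Standard): payoffs 15, 18 → best response Elite.
Glide against (Plus, Budget): payoffs 3, 5 → best response Elite.
Glide against (Plus, Standard): payoffs 7, 14 → best response Elite.
Mutual best responses: (Plus, Standard, Elite).

The unique pure-strategy Nash equilibrium is (Plus, Standard, Elite).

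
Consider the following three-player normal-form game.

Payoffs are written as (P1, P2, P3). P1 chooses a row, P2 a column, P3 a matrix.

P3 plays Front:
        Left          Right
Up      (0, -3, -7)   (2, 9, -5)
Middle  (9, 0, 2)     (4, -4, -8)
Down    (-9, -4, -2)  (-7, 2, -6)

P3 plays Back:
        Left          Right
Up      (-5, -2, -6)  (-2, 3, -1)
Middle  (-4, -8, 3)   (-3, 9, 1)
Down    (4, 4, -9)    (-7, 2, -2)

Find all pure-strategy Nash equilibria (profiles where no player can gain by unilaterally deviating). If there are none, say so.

The unique pure-strategy Nash equilibrium is (Up, Right, Back).

P1 against (Left, Front): payoffs 0, 9, -9 → best response Middle.
P1 against (Left, Back): payoffs -5, -4, 4 → best response Down.
P1 against (Right, Front): payoffs 2, 4, -7 → best response Middle.
P1 against (Right, Back): payoffs -2, -3, -7 → best response Up.
P2 against (Up, Front): payoffs -3, 9 → best response Right.
P2 against (Up, Back): payoffs -2, 3 → best response Right.
P2 against (Middle, Front): payoffs 0, -4 → best response Left.
P2 against (Middle, Back): payoffs -8, 9 → best response Right.
P2 against (Down, Front): payoffs -4, 2 → best response Right.
P2 against (Down, Back): payoffs 4, 2 → best response Left.
P3 against (Up, Left): payoffs -7, -6 → best response Back.
P3 against (Up, Right): payoffs -5, -1 → best response Back.
P3 against (Middle, Left): payoffs 2, 3 → best response Back.
P3 against (Middle, Right): payoffs -8, 1 → best response Back.
P3 against (Down, Left): payoffs -2, -9 → best response Front.
P3 against (Down, Right): payoffs -6, -2 → best response Back.
Mutual best responses: (Up, Right, Back).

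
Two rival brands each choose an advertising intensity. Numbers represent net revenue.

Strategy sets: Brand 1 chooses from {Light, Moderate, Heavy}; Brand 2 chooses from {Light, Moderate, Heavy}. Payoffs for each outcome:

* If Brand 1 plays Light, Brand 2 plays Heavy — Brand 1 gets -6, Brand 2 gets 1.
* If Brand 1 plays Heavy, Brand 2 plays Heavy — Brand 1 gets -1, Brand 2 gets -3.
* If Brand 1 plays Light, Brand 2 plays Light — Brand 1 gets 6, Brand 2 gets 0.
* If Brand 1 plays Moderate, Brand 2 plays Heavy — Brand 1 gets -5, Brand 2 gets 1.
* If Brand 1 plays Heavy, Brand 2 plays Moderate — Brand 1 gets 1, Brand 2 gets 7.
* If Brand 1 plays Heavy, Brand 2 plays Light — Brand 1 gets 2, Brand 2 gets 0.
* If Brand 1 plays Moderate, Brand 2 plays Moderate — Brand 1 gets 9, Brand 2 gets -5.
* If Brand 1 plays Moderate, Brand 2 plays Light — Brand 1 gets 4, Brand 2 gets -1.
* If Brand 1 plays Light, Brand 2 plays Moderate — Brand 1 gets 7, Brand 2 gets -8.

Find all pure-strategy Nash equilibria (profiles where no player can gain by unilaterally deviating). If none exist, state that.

This game has no pure Nash equilibrium.

(Light, Light): Brand 2 can switch to Heavy (0 → 1). Not NE.
(Light, Moderate): Brand 1 can switch to Moderate (7 → 9). Not NE.
(Light, Heavy): Brand 1 can switch to Moderate (-6 → -5). Not NE.
(Moderate, Light): Brand 1 can switch to Light (4 → 6). Not NE.
(Moderate, Moderate): Brand 2 can switch to Light (-5 → -1). Not NE.
(Moderate, Heavy): Brand 1 can switch to Heavy (-5 → -1). Not NE.
(Heavy, Light): Brand 1 can switch to Light (2 → 6). Not NE.
(Heavy, Moderate): Brand 1 can switch to Light (1 → 7). Not NE.
(The remaining 1 profile has a profitable deviation by the same check.)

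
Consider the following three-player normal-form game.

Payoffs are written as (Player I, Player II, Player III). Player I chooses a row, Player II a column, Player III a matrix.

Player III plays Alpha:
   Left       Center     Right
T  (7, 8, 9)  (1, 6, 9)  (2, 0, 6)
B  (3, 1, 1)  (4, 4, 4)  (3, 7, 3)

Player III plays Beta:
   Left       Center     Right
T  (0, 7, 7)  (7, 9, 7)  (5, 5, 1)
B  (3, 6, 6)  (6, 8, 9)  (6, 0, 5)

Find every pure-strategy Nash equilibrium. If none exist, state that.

Pure NE: (T, Left, Alpha)

Check each profile: it is a Nash equilibrium iff no player can strictly gain by switching unilaterally.
(T, Left, Alpha): Player I gets 7, best alternative 3; Player II gets 8, best alternative 6; Player III gets 9, best alternative 7. No profitable deviation — NE.
(T, Left, Beta): Player I can switch to B (0 → 3). Not NE.
(T, Center, Alpha): Player I can switch to B (1 → 4). Not NE.
(T, Center, Beta): Player III can switch to Alpha (7 → 9). Not NE.
(T, Right, Alpha): Player I can switch to B (2 → 3). Not NE.
(T, Right, Beta): Player I can switch to B (5 → 6). Not NE.
(B, Left, Alpha): Player I can switch to T (3 → 7). Not NE.
(B, Left, Beta): Player II can switch to Center (6 → 8). Not NE.
(B, Center, Alpha): Player II can switch to Right (4 → 7). Not NE.
(The remaining 3 profiles each have a profitable deviation by the same check.)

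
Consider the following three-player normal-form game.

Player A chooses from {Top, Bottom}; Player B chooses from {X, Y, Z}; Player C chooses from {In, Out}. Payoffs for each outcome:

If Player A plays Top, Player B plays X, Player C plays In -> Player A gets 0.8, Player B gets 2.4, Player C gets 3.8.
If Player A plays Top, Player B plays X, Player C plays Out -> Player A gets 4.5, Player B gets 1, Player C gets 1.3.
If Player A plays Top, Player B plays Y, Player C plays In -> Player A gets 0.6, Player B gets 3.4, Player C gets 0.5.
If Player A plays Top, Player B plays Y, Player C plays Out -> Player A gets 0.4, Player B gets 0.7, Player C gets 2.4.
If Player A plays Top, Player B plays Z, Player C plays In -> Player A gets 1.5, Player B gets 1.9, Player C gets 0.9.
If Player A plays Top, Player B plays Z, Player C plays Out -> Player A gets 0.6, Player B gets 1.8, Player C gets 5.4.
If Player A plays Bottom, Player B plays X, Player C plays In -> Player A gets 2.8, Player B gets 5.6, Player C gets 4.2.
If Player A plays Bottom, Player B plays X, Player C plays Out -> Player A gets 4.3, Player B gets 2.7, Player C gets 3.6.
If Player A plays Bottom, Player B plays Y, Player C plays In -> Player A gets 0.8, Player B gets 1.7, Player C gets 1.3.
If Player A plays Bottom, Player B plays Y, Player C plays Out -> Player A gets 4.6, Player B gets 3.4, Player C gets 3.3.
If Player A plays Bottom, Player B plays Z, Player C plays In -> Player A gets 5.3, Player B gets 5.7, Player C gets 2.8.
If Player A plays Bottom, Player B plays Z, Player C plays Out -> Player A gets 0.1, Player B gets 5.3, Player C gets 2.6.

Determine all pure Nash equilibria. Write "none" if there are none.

(Top, Z, Out), (Bottom, Z, In)

Player A against (X, In): payoffs 0.8, 2.8 → best response Bottom.
Player A against (X, Out): payoffs 4.5, 4.3 → best response Top.
Player A against (Y, In): payoffs 0.6, 0.8 → best response Bottom.
Player A against (Y, Out): payoffs 0.4, 4.6 → best response Bottom.
Player A against (Z, In): payoffs 1.5, 5.3 → best response Bottom.
Player A against (Z, Out): payoffs 0.6, 0.1 → best response Top.
Player B against (Top, In): payoffs 2.4, 3.4, 1.9 → best response Y.
Player B against (Top, Out): payoffs 1, 0.7, 1.8 → best response Z.
Player B against (Bottom, In): payoffs 5.6, 1.7, 5.7 → best response Z.
Player B against (Bottom, Out): payoffs 2.7, 3.4, 5.3 → best response Z.
Player C against (Top, X): payoffs 3.8, 1.3 → best response In.
Player C against (Top, Y): payoffs 0.5, 2.4 → best response Out.
Player C against (Top, Z): payoffs 0.9, 5.4 → best response Out.
Player C against (Bottom, X): payoffs 4.2, 3.6 → best response In.
Player C against (Bottom, Y): payoffs 1.3, 3.3 → best response Out.
Player C against (Bottom, Z): payoffs 2.8, 2.6 → best response In.
Mutual best responses: (Top, Z, Out); (Bottom, Z, In).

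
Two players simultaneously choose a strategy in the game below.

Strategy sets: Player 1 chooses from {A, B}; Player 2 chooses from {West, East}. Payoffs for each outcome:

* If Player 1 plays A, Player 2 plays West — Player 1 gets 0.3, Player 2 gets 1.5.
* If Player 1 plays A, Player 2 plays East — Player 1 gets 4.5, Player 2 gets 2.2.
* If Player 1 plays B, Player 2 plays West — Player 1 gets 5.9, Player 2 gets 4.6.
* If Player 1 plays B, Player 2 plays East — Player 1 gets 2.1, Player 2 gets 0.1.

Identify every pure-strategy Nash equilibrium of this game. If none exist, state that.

(A, West): Player 1 can switch to B (0.3 → 5.9). Not NE.
(A, East): Player 1 gets 4.5, best alternative 2.1; Player 2 gets 2.2, best alternative 1.5. No profitable deviation — NE.
(B, West): Player 1 gets 5.9, best alternative 0.3; Player 2 gets 4.6, best alternative 0.1. No profitable deviation — NE.
(B, East): Player 1 can switch to A (2.1 → 4.5). Not NE.

Pure-strategy Nash equilibria: (A, East) and (B, West)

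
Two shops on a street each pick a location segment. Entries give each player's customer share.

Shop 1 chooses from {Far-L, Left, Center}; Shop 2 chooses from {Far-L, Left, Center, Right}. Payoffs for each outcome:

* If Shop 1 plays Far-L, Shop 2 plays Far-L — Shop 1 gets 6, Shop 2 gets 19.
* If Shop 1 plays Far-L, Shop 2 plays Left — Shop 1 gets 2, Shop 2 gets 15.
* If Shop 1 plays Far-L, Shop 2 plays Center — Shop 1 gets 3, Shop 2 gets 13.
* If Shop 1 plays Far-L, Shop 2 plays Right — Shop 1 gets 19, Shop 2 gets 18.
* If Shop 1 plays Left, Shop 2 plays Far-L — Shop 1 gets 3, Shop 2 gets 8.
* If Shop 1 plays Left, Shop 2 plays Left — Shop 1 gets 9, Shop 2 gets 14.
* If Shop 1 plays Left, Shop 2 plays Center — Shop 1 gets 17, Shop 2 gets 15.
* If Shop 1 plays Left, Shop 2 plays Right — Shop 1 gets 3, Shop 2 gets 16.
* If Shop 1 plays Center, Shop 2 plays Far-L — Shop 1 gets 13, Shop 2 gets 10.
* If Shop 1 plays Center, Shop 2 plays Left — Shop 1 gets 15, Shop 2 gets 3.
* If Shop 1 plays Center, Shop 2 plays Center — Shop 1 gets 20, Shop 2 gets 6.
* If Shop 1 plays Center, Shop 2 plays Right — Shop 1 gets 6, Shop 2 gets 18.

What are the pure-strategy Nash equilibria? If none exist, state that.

No pure-strategy Nash equilibrium.

(Far-L, Far-L): Shop 1 can switch to Center (6 → 13). Not NE.
(Far-L, Left): Shop 1 can switch to Left (2 → 9). Not NE.
(Far-L, Center): Shop 1 can switch to Left (3 → 17). Not NE.
(Far-L, Right): Shop 2 can switch to Far-L (18 → 19). Not NE.
(Left, Far-L): Shop 1 can switch to Far-L (3 → 6). Not NE.
(Left, Left): Shop 1 can switch to Center (9 → 15). Not NE.
(The remaining 6 profiles each have a profitable deviation by the same check.)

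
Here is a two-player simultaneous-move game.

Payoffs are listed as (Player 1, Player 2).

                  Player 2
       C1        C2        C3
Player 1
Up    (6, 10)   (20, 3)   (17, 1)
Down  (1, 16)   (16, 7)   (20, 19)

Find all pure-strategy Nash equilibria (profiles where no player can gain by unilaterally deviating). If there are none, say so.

Player 1 against C1: payoffs 6, 1 → best response Up.
Player 1 against C2: payoffs 20, 16 → best response Up.
Player 1 against C3: payoffs 17, 20 → best response Down.
Player 2 against Up: payoffs 10, 3, 1 → best response C1.
Player 2 against Down: payoffs 16, 7, 19 → best response C3.
Mutual best responses: (Up, C1); (Down, C3).

Pure-strategy Nash equilibria: (Up, C1), (Down, C3)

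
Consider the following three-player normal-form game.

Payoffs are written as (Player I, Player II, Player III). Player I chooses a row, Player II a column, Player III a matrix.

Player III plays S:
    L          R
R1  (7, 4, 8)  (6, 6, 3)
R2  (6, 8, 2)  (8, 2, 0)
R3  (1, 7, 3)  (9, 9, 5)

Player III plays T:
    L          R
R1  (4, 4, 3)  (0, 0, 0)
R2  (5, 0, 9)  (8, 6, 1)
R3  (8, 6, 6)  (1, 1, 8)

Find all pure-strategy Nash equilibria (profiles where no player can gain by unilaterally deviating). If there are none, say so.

The pure Nash equilibria are (R2, R, T) and (R3, L, T).

Check each profile: it is a Nash equilibrium iff no player can strictly gain by switching unilaterally.
(R1, L, S): Player II can switch to R (4 → 6). Not NE.
(R1, L, T): Player I can switch to R2 (4 → 5). Not NE.
(R1, R, S): Player I can switch to R2 (6 → 8). Not NE.
(R1, R, T): Player I can switch to R2 (0 → 8). Not NE.
(R2, L, S): Player I can switch to R1 (6 → 7). Not NE.
(R2, L, T): Player I can switch to R3 (5 → 8). Not NE.
(R2, R, T): Player I gets 8, best alternative 1; Player II gets 6, best alternative 0; Player III gets 1, best alternative 0. No profitable deviation — NE.
(R3, L, T): Player I gets 8, best alternative 5; Player II gets 6, best alternative 1; Player III gets 6, best alternative 3. No profitable deviation — NE.
(The remaining 4 profiles each have a profitable deviation by the same check.)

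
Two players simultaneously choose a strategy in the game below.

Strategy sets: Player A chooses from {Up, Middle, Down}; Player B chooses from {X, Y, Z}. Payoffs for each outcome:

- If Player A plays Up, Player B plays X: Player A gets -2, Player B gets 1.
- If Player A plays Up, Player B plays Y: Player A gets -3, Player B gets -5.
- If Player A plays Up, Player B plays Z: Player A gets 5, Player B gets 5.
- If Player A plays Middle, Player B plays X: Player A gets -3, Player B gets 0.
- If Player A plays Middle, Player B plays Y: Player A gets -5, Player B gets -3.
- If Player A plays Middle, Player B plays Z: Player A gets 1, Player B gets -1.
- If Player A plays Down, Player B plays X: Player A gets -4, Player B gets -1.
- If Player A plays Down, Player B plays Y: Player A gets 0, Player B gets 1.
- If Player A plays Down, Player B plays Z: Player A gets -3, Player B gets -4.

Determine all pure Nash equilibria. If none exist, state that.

(Up, Z); (Down, Y)

Check each profile: it is a Nash equilibrium iff no player can strictly gain by switching unilaterally.
(Up, X): Player B can switch to Z (1 → 5). Not NE.
(Up, Y): Player A can switch to Down (-3 → 0). Not NE.
(Up, Z): Player A gets 5, best alternative 1; Player B gets 5, best alternative 1. No profitable deviation — NE.
(Middle, X): Player A can switch to Up (-3 → -2). Not NE.
(Middle, Y): Player A can switch to Up (-5 → -3). Not NE.
(Middle, Z): Player A can switch to Up (1 → 5). Not NE.
(Down, X): Player A can switch to Up (-4 → -2). Not NE.
(Down, Y): Player A gets 0, best alternative -3; Player B gets 1, best alternative -1. No profitable deviation — NE.
(Down, Z): Player A can switch to Up (-3 → 5). Not NE.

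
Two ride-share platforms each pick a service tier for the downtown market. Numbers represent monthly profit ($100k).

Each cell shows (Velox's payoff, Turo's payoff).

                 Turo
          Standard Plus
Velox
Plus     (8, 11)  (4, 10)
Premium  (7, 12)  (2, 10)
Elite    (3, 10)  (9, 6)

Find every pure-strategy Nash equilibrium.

Check each profile: it is a Nash equilibrium iff no player can strictly gain by switching unilaterally.
(Plus, Standard): Velox gets 8, best alternative 7; Turo gets 11, best alternative 10. No profitable deviation — NE.
(Plus, Plus): Velox can switch to Elite (4 → 9). Not NE.
(Premium, Standard): Velox can switch to Plus (7 → 8). Not NE.
(Premium, Plus): Velox can switch to Plus (2 → 4). Not NE.
(Elite, Standard): Velox can switch to Plus (3 → 8). Not NE.
(Elite, Plus): Turo can switch to Standard (6 → 10). Not NE.

Pure NE: (Plus, Standard)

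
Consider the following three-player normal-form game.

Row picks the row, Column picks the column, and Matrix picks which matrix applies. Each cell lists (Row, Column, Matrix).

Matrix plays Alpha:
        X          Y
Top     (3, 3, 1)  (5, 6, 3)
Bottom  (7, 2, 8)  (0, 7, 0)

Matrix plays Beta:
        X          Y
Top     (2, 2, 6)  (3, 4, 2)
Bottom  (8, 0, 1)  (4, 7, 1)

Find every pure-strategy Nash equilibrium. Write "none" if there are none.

Row against (X, Alpha): payoffs 3, 7 → best response Bottom.
Row against (X, Beta): payoffs 2, 8 → best response Bottom.
Row against (Y, Alpha): payoffs 5, 0 → best response Top.
Row against (Y, Beta): payoffs 3, 4 → best response Bottom.
Column against (Top, Alpha): payoffs 3, 6 → best response Y.
Column against (Top, Beta): payoffs 2, 4 → best response Y.
Column against (Bottom, Alpha): payoffs 2, 7 → best response Y.
Column against (Bottom, Beta): payoffs 0, 7 → best response Y.
Matrix against (Top, X): payoffs 1, 6 → best response Beta.
Matrix against (Top, Y): payoffs 3, 2 → best response Alpha.
Matrix against (Bottom, X): payoffs 8, 1 → best response Alpha.
Matrix against (Bottom, Y): payoffs 0, 1 → best response Beta.
Mutual best responses: (Top, Y, Alpha); (Bottom, Y, Beta).

The pure Nash equilibria are (Top, Y, Alpha) and (Bottom, Y, Beta).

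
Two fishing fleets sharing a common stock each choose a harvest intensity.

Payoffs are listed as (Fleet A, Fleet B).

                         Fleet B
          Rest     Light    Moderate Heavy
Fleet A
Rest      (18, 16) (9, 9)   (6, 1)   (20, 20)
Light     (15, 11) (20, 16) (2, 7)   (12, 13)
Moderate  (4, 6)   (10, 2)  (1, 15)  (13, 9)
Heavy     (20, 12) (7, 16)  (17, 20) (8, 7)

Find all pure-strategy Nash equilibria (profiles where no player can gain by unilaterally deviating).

(Rest, Rest): Fleet A can switch to Heavy (18 → 20). Not NE.
(Rest, Light): Fleet A can switch to Light (9 → 20). Not NE.
(Rest, Moderate): Fleet A can switch to Heavy (6 → 17). Not NE.
(Rest, Heavy): Fleet A gets 20, best alternative 13; Fleet B gets 20, best alternative 16. No profitable deviation — NE.
(Light, Rest): Fleet A can switch to Rest (15 → 18). Not NE.
(Light, Light): Fleet A gets 20, best alternative 10; Fleet B gets 16, best alternative 13. No profitable deviation — NE.
(Light, Moderate): Fleet A can switch to Rest (2 → 6). Not NE.
(Light, Heavy): Fleet A can switch to Rest (12 → 20). Not NE.
(Moderate, Rest): Fleet A can switch to Rest (4 → 18). Not NE.
(Moderate, Light): Fleet A can switch to Light (10 → 20). Not NE.
(Moderate, Moderate): Fleet A can switch to Rest (1 → 6). Not NE.
(Moderate, Heavy): Fleet A can switch to Rest (13 → 20). Not NE.
(Heavy, Rest): Fleet B can switch to Light (12 → 16). Not NE.
(Heavy, Light): Fleet A can switch to Rest (7 → 9). Not NE.
(Heavy, Moderate): Fleet A gets 17, best alternative 6; Fleet B gets 20, best alternative 16. No profitable deviation — NE.
(The remaining 1 profile has a profitable deviation by the same check.)

(Rest, Heavy) and (Light, Light) and (Heavy, Moderate)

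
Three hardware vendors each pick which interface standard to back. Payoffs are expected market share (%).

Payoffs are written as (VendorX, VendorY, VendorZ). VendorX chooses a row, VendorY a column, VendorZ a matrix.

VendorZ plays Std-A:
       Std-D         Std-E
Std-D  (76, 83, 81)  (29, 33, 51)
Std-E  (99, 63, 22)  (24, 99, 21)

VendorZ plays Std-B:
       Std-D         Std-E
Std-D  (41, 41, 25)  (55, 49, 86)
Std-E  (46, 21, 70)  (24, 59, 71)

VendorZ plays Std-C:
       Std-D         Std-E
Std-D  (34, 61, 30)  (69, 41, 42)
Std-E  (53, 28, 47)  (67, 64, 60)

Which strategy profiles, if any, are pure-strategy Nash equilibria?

The unique pure-strategy Nash equilibrium is (Std-D, Std-E, Std-B).

For each player, find the best response to each opponent profile; mutual best responses are the pure NE.
VendorX against (Std-D, Std-A): payoffs 76, 99 → best response Std-E.
VendorX against (Std-D, Std-B): payoffs 41, 46 → best response Std-E.
VendorX against (Std-D, Std-C): payoffs 34, 53 → best response Std-E.
VendorX against (Std-E, Std-A): payoffs 29, 24 → best response Std-D.
VendorX against (Std-E, Std-B): payoffs 55, 24 → best response Std-D.
VendorX against (Std-E, Std-C): payoffs 69, 67 → best response Std-D.
VendorY against (Std-D, Std-A): payoffs 83, 33 → best response Std-D.
VendorY against (Std-D, Std-B): payoffs 41, 49 → best response Std-E.
VendorY against (Std-D, Std-C): payoffs 61, 41 → best response Std-D.
VendorY against (Std-E, Std-A): payoffs 63, 99 → best response Std-E.
VendorY against (Std-E, Std-B): payoffs 21, 59 → best response Std-E.
VendorY against (Std-E, Std-C): payoffs 28, 64 → best response Std-E.
VendorZ against (Std-D, Std-D): payoffs 81, 25, 30 → best response Std-A.
VendorZ against (Std-D, Std-E): payoffs 51, 86, 42 → best response Std-B.
VendorZ against (Std-E, Std-D): payoffs 22, 70, 47 → best response Std-B.
VendorZ against (Std-E, Std-E): payoffs 21, 71, 60 → best response Std-B.
Mutual best responses: (Std-D, Std-E, Std-B).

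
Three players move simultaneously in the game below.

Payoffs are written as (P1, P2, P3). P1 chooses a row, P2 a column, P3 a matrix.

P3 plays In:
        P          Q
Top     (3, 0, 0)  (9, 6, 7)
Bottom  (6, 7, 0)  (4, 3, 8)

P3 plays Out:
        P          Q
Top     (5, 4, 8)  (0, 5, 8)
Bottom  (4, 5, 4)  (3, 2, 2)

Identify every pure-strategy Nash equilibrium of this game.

For each strategy profile, look for a profitable unilateral deviation.
(Top, P, In): P1 can switch to Bottom (3 → 6). Not NE.
(Top, P, Out): P2 can switch to Q (4 → 5). Not NE.
(Top, Q, In): P3 can switch to Out (7 → 8). Not NE.
(Top, Q, Out): P1 can switch to Bottom (0 → 3). Not NE.
(Bottom, P, In): P3 can switch to Out (0 → 4). Not NE.
(Bottom, P, Out): P1 can switch to Top (4 → 5). Not NE.
(The remaining 2 profiles each have a profitable deviation by the same check.)

This game has no pure Nash equilibrium.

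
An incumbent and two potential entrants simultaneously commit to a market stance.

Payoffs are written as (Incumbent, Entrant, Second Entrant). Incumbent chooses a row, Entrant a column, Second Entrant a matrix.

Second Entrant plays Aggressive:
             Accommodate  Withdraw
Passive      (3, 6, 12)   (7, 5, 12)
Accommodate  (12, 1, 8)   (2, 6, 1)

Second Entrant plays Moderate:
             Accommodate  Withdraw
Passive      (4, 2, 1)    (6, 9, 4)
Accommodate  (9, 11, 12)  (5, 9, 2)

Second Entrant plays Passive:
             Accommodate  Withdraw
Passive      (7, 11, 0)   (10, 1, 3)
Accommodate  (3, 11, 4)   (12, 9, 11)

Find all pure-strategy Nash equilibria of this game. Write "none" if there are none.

Incumbent against (Accommodate, Aggressive): payoffs 3, 12 → best response Accommodate.
Incumbent against (Accommodate, Moderate): payoffs 4, 9 → best response Accommodate.
Incumbent against (Accommodate, Passive): payoffs 7, 3 → best response Passive.
Incumbent against (Withdraw, Aggressive): payoffs 7, 2 → best response Passive.
Incumbent against (Withdraw, Moderate): payoffs 6, 5 → best response Passive.
Incumbent against (Withdraw, Passive): payoffs 10, 12 → best response Accommodate.
Entrant against (Passive, Aggressive): payoffs 6, 5 → best response Accommodate.
Entrant against (Passive, Moderate): payoffs 2, 9 → best response Withdraw.
Entrant against (Passive, Passive): payoffs 11, 1 → best response Accommodate.
Entrant against (Accommodate, Aggressive): payoffs 1, 6 → best response Withdraw.
Entrant against (Accommodate, Moderate): payoffs 11, 9 → best response Accommodate.
Entrant against (Accommodate, Passive): payoffs 11, 9 → best response Accommodate.
Second Entrant against (Passive, Accommodate): payoffs 12, 1, 0 → best response Aggressive.
Second Entrant against (Passive, Withdraw): payoffs 12, 4, 3 → best response Aggressive.
Second Entrant against (Accommodate, Accommodate): payoffs 8, 12, 4 → best response Moderate.
Second Entrant against (Accommodate, Withdraw): payoffs 1, 2, 11 → best response Passive.
Mutual best responses: (Accommodate, Accommodate, Moderate).

(Accommodate, Accommodate, Moderate)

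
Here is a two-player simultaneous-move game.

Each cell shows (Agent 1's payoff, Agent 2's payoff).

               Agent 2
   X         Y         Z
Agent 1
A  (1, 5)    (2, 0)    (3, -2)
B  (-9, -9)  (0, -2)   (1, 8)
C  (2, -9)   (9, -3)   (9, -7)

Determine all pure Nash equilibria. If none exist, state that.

The unique pure-strategy Nash equilibrium is (C, Y).

Agent 1 against X: payoffs 1, -9, 2 → best response C.
Agent 1 against Y: payoffs 2, 0, 9 → best response C.
Agent 1 against Z: payoffs 3, 1, 9 → best response C.
Agent 2 against A: payoffs 5, 0, -2 → best response X.
Agent 2 against B: payoffs -9, -2, 8 → best response Z.
Agent 2 against C: payoffs -9, -3, -7 → best response Y.
Mutual best responses: (C, Y).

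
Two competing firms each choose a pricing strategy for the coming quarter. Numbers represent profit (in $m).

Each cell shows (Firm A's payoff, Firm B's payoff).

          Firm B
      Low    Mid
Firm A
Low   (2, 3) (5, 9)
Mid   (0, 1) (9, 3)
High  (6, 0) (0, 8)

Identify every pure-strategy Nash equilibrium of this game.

Pure NE: (Mid, Mid)

Firm A against Low: payoffs 2, 0, 6 → best response High.
Firm A against Mid: payoffs 5, 9, 0 → best response Mid.
Firm B against Low: payoffs 3, 9 → best response Mid.
Firm B against Mid: payoffs 1, 3 → best response Mid.
Firm B against High: payoffs 0, 8 → best response Mid.
Mutual best responses: (Mid, Mid).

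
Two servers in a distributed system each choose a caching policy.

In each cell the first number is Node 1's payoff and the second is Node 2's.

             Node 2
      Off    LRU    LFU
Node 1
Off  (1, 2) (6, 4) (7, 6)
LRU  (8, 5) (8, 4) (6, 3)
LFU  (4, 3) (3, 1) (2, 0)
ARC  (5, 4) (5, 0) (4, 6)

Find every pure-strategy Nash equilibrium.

Pure-strategy Nash equilibria: (Off, LFU); (LRU, Off)

Node 1 against Off: payoffs 1, 8, 4, 5 → best response LRU.
Node 1 against LRU: payoffs 6, 8, 3, 5 → best response LRU.
Node 1 against LFU: payoffs 7, 6, 2, 4 → best response Off.
Node 2 against Off: payoffs 2, 4, 6 → best response LFU.
Node 2 against LRU: payoffs 5, 4, 3 → best response Off.
Node 2 against LFU: payoffs 3, 1, 0 → best response Off.
Node 2 against ARC: payoffs 4, 0, 6 → best response LFU.
Mutual best responses: (Off, LFU); (LRU, Off).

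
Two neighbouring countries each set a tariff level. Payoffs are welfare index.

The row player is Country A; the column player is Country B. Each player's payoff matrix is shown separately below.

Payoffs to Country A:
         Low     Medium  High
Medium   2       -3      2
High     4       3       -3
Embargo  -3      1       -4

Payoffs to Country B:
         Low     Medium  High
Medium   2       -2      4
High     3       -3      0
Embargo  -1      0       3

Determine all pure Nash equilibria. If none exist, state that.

Check each profile: it is a Nash equilibrium iff no player can strictly gain by switching unilaterally.
(Medium, Low): Country A can switch to High (2 → 4). Not NE.
(Medium, Medium): Country A can switch to High (-3 → 3). Not NE.
(Medium, High): Country A gets 2, best alternative -3; Country B gets 4, best alternative 2. No profitable deviation — NE.
(High, Low): Country A gets 4, best alternative 2; Country B gets 3, best alternative 0. No profitable deviation — NE.
(High, Medium): Country B can switch to Low (-3 → 3). Not NE.
(High, High): Country A can switch to Medium (-3 → 2). Not NE.
(Embargo, Low): Country A can switch to Medium (-3 → 2). Not NE.
(Embargo, Medium): Country A can switch to High (1 → 3). Not NE.
(Embargo, High): Country A can switch to Medium (-4 → 2). Not NE.

The pure Nash equilibria are (Medium, High); (High, Low).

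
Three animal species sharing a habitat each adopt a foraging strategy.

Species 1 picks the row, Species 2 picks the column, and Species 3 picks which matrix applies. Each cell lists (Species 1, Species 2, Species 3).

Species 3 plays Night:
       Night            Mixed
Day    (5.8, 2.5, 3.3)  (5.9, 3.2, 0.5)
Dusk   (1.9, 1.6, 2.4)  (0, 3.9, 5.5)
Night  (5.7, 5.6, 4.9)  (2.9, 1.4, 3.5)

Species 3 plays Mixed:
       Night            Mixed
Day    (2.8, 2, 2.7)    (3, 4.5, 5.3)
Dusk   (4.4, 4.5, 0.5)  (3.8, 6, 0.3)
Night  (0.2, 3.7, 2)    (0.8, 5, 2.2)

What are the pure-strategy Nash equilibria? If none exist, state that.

This game has no pure Nash equilibrium.

For each strategy profile, look for a profitable unilateral deviation.
(Day, Night, Night): Species 2 can switch to Mixed (2.5 → 3.2). Not NE.
(Day, Night, Mixed): Species 1 can switch to Dusk (2.8 → 4.4). Not NE.
(Day, Mixed, Night): Species 3 can switch to Mixed (0.5 → 5.3). Not NE.
(Day, Mixed, Mixed): Species 1 can switch to Dusk (3 → 3.8). Not NE.
(Dusk, Night, Night): Species 1 can switch to Day (1.9 → 5.8). Not NE.
(Dusk, Night, Mixed): Species 2 can switch to Mixed (4.5 → 6). Not NE.
(Dusk, Mixed, Night): Species 1 can switch to Day (0 → 5.9). Not NE.
(Dusk, Mixed, Mixed): Species 3 can switch to Night (0.3 → 5.5). Not NE.
(Night, Night, Night): Species 1 can switch to Day (5.7 → 5.8). Not NE.
(Night, Night, Mixed): Species 1 can switch to Day (0.2 → 2.8). Not NE.
(Night, Mixed, Night): Species 1 can switch to Day (2.9 → 5.9). Not NE.
(Night, Mixed, Mixed): Species 1 can switch to Day (0.8 → 3). Not NE.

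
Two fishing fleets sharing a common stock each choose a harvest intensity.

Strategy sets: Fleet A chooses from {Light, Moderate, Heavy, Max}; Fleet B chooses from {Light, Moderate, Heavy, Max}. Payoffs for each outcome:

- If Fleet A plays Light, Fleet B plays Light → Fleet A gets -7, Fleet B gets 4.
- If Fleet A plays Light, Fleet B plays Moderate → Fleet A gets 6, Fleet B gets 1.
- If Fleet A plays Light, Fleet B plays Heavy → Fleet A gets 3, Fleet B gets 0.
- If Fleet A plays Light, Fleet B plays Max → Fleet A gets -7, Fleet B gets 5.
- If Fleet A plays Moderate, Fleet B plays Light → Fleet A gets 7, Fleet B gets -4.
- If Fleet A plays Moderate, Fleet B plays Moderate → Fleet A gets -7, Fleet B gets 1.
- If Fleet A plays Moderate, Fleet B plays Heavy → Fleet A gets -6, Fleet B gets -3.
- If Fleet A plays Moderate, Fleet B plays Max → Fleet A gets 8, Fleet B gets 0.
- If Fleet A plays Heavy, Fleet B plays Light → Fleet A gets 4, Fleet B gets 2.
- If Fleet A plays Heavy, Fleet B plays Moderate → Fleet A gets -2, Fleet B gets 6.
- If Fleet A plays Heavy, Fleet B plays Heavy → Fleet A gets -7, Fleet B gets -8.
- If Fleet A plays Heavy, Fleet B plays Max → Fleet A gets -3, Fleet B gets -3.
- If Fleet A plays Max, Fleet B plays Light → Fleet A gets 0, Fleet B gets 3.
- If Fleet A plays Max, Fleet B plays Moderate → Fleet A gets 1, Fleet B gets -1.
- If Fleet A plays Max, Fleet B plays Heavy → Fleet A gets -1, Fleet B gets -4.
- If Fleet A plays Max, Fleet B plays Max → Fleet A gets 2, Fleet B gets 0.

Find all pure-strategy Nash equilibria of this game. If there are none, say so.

This game has no pure Nash equilibrium.

Mark each player's best response to every combination of opponents' strategies; a profile where every player is best-responding is a pure Nash equilibrium.
Fleet A against Light: payoffs -7, 7, 4, 0 → best response Moderate.
Fleet A against Moderate: payoffs 6, -7, -2, 1 → best response Light.
Fleet A against Heavy: payoffs 3, -6, -7, -1 → best response Light.
Fleet A against Max: payoffs -7, 8, -3, 2 → best response Moderate.
Fleet B against Light: payoffs 4, 1, 0, 5 → best response Max.
Fleet B against Moderate: payoffs -4, 1, -3, 0 → best response Moderate.
Fleet B against Heavy: payoffs 2, 6, -8, -3 → best response Moderate.
Fleet B against Max: payoffs 3, -1, -4, 0 → best response Light.
No profile is a mutual best response for all players.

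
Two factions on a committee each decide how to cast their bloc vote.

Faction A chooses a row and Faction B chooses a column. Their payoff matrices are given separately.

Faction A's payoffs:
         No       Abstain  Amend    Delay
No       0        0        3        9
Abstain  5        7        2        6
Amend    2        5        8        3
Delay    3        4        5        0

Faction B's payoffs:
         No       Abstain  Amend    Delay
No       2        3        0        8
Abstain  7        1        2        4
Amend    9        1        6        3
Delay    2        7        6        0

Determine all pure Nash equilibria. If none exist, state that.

Faction A against No: payoffs 0, 5, 2, 3 → best response Abstain.
Faction A against Abstain: payoffs 0, 7, 5, 4 → best response Abstain.
Faction A against Amend: payoffs 3, 2, 8, 5 → best response Amend.
Faction A against Delay: payoffs 9, 6, 3, 0 → best response No.
Faction B against No: payoffs 2, 3, 0, 8 → best response Delay.
Faction B against Abstain: payoffs 7, 1, 2, 4 → best response No.
Faction B against Amend: payoffs 9, 1, 6, 3 → best response No.
Faction B against Delay: payoffs 2, 7, 6, 0 → best response Abstain.
Mutual best responses: (No, Delay); (Abstain, No).

The pure Nash equilibria are (No, Delay); (Abstain, No).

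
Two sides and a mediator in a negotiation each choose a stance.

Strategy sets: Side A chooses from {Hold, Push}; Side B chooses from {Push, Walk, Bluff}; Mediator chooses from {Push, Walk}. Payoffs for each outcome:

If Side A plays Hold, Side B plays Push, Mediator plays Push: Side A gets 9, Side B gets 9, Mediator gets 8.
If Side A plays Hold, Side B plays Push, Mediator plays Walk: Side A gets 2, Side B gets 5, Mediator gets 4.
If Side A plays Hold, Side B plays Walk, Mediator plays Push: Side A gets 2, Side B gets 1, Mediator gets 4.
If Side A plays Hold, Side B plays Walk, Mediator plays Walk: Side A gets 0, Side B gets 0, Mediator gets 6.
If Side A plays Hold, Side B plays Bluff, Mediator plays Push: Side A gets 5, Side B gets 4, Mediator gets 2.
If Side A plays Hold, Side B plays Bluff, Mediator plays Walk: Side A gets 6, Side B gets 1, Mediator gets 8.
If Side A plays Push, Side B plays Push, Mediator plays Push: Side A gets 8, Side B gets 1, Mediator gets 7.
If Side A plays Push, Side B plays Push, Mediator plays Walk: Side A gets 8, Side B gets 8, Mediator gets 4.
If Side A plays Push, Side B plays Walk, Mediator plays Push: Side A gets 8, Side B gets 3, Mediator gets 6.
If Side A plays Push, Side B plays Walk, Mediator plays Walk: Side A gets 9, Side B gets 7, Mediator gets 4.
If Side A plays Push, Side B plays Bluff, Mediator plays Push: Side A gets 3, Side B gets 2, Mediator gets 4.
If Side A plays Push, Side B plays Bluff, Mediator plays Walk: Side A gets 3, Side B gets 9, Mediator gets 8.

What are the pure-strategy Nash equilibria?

(Hold, Push, Push): Side A gets 9, best alternative 8; Side B gets 9, best alternative 4; Mediator gets 8, best alternative 4. No profitable deviation — NE.
(Hold, Push, Walk): Side A can switch to Push (2 → 8). Not NE.
(Hold, Walk, Push): Side A can switch to Push (2 → 8). Not NE.
(Hold, Walk, Walk): Side A can switch to Push (0 → 9). Not NE.
(Hold, Bluff, Push): Side B can switch to Push (4 → 9). Not NE.
(Hold, Bluff, Walk): Side B can switch to Push (1 → 5). Not NE.
(Push, Push, Push): Side A can switch to Hold (8 → 9). Not NE.
(Push, Push, Walk): Side B can switch to Bluff (8 → 9). Not NE.
(Push, Walk, Push): Side A gets 8, best alternative 2; Side B gets 3, best alternative 2; Mediator gets 6, best alternative 4. No profitable deviation — NE.
(Push, Walk, Walk): Side B can switch to Push (7 → 8). Not NE.
(Push, Bluff, Push): Side A can switch to Hold (3 → 5). Not NE.
(Push, Bluff, Walk): Side A can switch to Hold (3 → 6). Not NE.

Pure-strategy Nash equilibria: (Hold, Push, Push) and (Push, Walk, Push)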